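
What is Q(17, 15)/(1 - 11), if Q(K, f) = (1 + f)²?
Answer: -128/5 ≈ -25.600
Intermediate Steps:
Q(17, 15)/(1 - 11) = (1 + 15)²/(1 - 11) = 16²/(-10) = -⅒*256 = -128/5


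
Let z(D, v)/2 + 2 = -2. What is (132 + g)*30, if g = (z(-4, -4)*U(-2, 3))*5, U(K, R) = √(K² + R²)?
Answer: 3960 - 1200*√13 ≈ -366.66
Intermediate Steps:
z(D, v) = -8 (z(D, v) = -4 + 2*(-2) = -4 - 4 = -8)
g = -40*√13 (g = -8*√((-2)² + 3²)*5 = -8*√(4 + 9)*5 = -8*√13*5 = -40*√13 ≈ -144.22)
(132 + g)*30 = (132 - 40*√13)*30 = 3960 - 1200*√13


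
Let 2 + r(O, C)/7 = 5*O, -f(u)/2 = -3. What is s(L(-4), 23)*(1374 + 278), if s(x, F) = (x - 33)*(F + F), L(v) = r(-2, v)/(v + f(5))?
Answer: -5699400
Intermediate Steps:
f(u) = 6 (f(u) = -2*(-3) = 6)
r(O, C) = -14 + 35*O (r(O, C) = -14 + 7*(5*O) = -14 + 35*O)
L(v) = -84/(6 + v) (L(v) = (-14 + 35*(-2))/(v + 6) = (-14 - 70)/(6 + v) = -84/(6 + v))
s(x, F) = 2*F*(-33 + x) (s(x, F) = (-33 + x)*(2*F) = 2*F*(-33 + x))
s(L(-4), 23)*(1374 + 278) = (2*23*(-33 - 84/(6 - 4)))*(1374 + 278) = (2*23*(-33 - 84/2))*1652 = (2*23*(-33 - 84*½))*1652 = (2*23*(-33 - 42))*1652 = (2*23*(-75))*1652 = -3450*1652 = -5699400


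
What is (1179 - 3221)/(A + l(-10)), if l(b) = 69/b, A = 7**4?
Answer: -20420/23941 ≈ -0.85293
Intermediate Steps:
A = 2401
(1179 - 3221)/(A + l(-10)) = (1179 - 3221)/(2401 + 69/(-10)) = -2042/(2401 + 69*(-1/10)) = -2042/(2401 - 69/10) = -2042/23941/10 = -2042*10/23941 = -20420/23941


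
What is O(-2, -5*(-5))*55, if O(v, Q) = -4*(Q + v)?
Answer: -5060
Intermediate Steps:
O(v, Q) = -4*Q - 4*v
O(-2, -5*(-5))*55 = (-(-20)*(-5) - 4*(-2))*55 = (-4*25 + 8)*55 = (-100 + 8)*55 = -92*55 = -5060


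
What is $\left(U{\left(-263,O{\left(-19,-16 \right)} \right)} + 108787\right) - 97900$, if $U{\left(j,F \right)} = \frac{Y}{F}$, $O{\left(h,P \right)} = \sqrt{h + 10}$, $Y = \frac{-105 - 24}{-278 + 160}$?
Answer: $10887 - \frac{43 i}{118} \approx 10887.0 - 0.36441 i$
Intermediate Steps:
$Y = \frac{129}{118}$ ($Y = - \frac{129}{-118} = \left(-129\right) \left(- \frac{1}{118}\right) = \frac{129}{118} \approx 1.0932$)
$O{\left(h,P \right)} = \sqrt{10 + h}$
$U{\left(j,F \right)} = \frac{129}{118 F}$
$\left(U{\left(-263,O{\left(-19,-16 \right)} \right)} + 108787\right) - 97900 = \left(\frac{129}{118 \sqrt{10 - 19}} + 108787\right) - 97900 = \left(\frac{129}{118 \sqrt{-9}} + 108787\right) - 97900 = \left(\frac{129}{118 \cdot 3 i} + 108787\right) - 97900 = \left(\frac{129 \left(- \frac{i}{3}\right)}{118} + 108787\right) - 97900 = \left(- \frac{43 i}{118} + 108787\right) - 97900 = \left(108787 - \frac{43 i}{118}\right) - 97900 = 10887 - \frac{43 i}{118}$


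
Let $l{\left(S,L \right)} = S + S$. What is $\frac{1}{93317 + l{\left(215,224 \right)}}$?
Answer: $\frac{1}{93747} \approx 1.0667 \cdot 10^{-5}$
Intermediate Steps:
$l{\left(S,L \right)} = 2 S$
$\frac{1}{93317 + l{\left(215,224 \right)}} = \frac{1}{93317 + 2 \cdot 215} = \frac{1}{93317 + 430} = \frac{1}{93747}$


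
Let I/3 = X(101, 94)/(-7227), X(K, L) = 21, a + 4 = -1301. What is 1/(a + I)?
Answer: -803/1047922 ≈ -0.00076628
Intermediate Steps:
a = -1305 (a = -4 - 1301 = -1305)
I = -7/803 (I = 3*(21/(-7227)) = 3*(21*(-1/7227)) = 3*(-7/2409) = -7/803 ≈ -0.0087173)
1/(a + I) = 1/(-1305 - 7/803) = 1/(-1047922/803) = -803/1047922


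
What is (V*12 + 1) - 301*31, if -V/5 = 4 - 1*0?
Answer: -9570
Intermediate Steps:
V = -20 (V = -5*(4 - 1*0) = -5*(4 + 0) = -5*4 = -20)
(V*12 + 1) - 301*31 = (-20*12 + 1) - 301*31 = (-240 + 1) - 9331 = -239 - 9331 = -9570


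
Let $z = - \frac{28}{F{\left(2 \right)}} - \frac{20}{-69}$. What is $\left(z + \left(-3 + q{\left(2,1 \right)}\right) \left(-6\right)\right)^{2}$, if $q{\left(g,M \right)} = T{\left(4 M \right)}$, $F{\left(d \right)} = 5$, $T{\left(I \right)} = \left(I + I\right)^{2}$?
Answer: $\frac{16410122404}{119025} \approx 1.3787 \cdot 10^{5}$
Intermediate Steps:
$T{\left(I \right)} = 4 I^{2}$ ($T{\left(I \right)} = \left(2 I\right)^{2} = 4 I^{2}$)
$q{\left(g,M \right)} = 64 M^{2}$ ($q{\left(g,M \right)} = 4 \left(4 M\right)^{2} = 4 \cdot 16 M^{2} = 64 M^{2}$)
$z = - \frac{1832}{345}$ ($z = - \frac{28}{5} - \frac{20}{-69} = \left(-28\right) \frac{1}{5} - - \frac{20}{69} = - \frac{28}{5} + \frac{20}{69} = - \frac{1832}{345} \approx -5.3101$)
$\left(z + \left(-3 + q{\left(2,1 \right)}\right) \left(-6\right)\right)^{2} = \left(- \frac{1832}{345} + \left(-3 + 64 \cdot 1^{2}\right) \left(-6\right)\right)^{2} = \left(- \frac{1832}{345} + \left(-3 + 64 \cdot 1\right) \left(-6\right)\right)^{2} = \left(- \frac{1832}{345} + \left(-3 + 64\right) \left(-6\right)\right)^{2} = \left(- \frac{1832}{345} + 61 \left(-6\right)\right)^{2} = \left(- \frac{1832}{345} - 366\right)^{2} = \left(- \frac{128102}{345}\right)^{2} = \frac{16410122404}{119025}$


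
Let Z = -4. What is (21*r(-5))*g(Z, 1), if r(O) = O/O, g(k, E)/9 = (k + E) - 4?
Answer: -1323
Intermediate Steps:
g(k, E) = -36 + 9*E + 9*k (g(k, E) = 9*((k + E) - 4) = 9*((E + k) - 4) = 9*(-4 + E + k) = -36 + 9*E + 9*k)
r(O) = 1
(21*r(-5))*g(Z, 1) = (21*1)*(-36 + 9*1 + 9*(-4)) = 21*(-36 + 9 - 36) = 21*(-63) = -1323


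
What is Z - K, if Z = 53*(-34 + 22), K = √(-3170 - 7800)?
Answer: -636 - I*√10970 ≈ -636.0 - 104.74*I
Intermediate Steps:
K = I*√10970 (K = √(-10970) = I*√10970 ≈ 104.74*I)
Z = -636 (Z = 53*(-12) = -636)
Z - K = -636 - I*√10970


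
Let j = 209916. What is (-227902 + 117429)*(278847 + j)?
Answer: -53995114899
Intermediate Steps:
(-227902 + 117429)*(278847 + j) = (-227902 + 117429)*(278847 + 209916) = -110473*488763 = -53995114899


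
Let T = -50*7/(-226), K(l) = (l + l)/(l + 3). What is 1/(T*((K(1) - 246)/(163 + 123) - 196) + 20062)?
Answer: 64636/1277021907 ≈ 5.0615e-5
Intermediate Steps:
K(l) = 2*l/(3 + l) (K(l) = (2*l)/(3 + l) = 2*l/(3 + l))
T = 175/113 (T = -350*(-1/226) = 175/113 ≈ 1.5487)
1/(T*((K(1) - 246)/(163 + 123) - 196) + 20062) = 1/(175*((2*1/(3 + 1) - 246)/(163 + 123) - 196)/113 + 20062) = 1/(175*((2*1/4 - 246)/286 - 196)/113 + 20062) = 1/(175*((2*1*(1/4) - 246)*(1/286) - 196)/113 + 20062) = 1/(175*((1/2 - 246)*(1/286) - 196)/113 + 20062) = 1/(175*(-491/2*1/286 - 196)/113 + 20062) = 1/(175*(-491/572 - 196)/113 + 20062) = 1/((175/113)*(-112603/572) + 20062) = 1/(-19705525/64636 + 20062) = 1/(1277021907/64636) = 64636/1277021907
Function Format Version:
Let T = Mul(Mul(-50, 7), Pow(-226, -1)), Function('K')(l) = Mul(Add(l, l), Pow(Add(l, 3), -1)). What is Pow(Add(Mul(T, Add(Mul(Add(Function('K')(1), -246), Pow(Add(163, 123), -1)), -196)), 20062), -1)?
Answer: Rational(64636, 1277021907) ≈ 5.0615e-5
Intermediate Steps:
Function('K')(l) = Mul(2, l, Pow(Add(3, l), -1)) (Function('K')(l) = Mul(Mul(2, l), Pow(Add(3, l), -1)) = Mul(2, l, Pow(Add(3, l), -1)))
T = Rational(175, 113) (T = Mul(-350, Rational(-1, 226)) = Rational(175, 113) ≈ 1.5487)
Pow(Add(Mul(T, Add(Mul(Add(Function('K')(1), -246), Pow(Add(163, 123), -1)), -196)), 20062), -1) = Pow(Add(Mul(Rational(175, 113), Add(Mul(Add(Mul(2, 1, Pow(Add(3, 1), -1)), -246), Pow(Add(163, 123), -1)), -196)), 20062), -1) = Pow(Add(Mul(Rational(175, 113), Add(Mul(Add(Mul(2, 1, Pow(4, -1)), -246), Pow(286, -1)), -196)), 20062), -1) = Pow(Add(Mul(Rational(175, 113), Add(Mul(Add(Mul(2, 1, Rational(1, 4)), -246), Rational(1, 286)), -196)), 20062), -1) = Pow(Add(Mul(Rational(175, 113), Add(Mul(Add(Rational(1, 2), -246), Rational(1, 286)), -196)), 20062), -1) = Pow(Add(Mul(Rational(175, 113), Add(Mul(Rational(-491, 2), Rational(1, 286)), -196)), 20062), -1) = Pow(Add(Mul(Rational(175, 113), Add(Rational(-491, 572), -196)), 20062), -1) = Pow(Add(Mul(Rational(175, 113), Rational(-112603, 572)), 20062), -1) = Pow(Add(Rational(-19705525, 64636), 20062), -1) = Pow(Rational(1277021907, 64636), -1) = Rational(64636, 1277021907)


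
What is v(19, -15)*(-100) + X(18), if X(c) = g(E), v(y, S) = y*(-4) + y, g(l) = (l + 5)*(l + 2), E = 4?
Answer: 5754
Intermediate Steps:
g(l) = (2 + l)*(5 + l) (g(l) = (5 + l)*(2 + l) = (2 + l)*(5 + l))
v(y, S) = -3*y (v(y, S) = -4*y + y = -3*y)
X(c) = 54 (X(c) = 10 + 4**2 + 7*4 = 10 + 16 + 28 = 54)
v(19, -15)*(-100) + X(18) = -3*19*(-100) + 54 = -57*(-100) + 54 = 5700 + 54 = 5754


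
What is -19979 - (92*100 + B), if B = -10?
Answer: -29169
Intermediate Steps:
-19979 - (92*100 + B) = -19979 - (92*100 - 10) = -19979 - (9200 - 10) = -19979 - 1*9190 = -19979 - 9190 = -29169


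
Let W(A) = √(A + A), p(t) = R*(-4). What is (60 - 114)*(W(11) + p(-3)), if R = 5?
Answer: 1080 - 54*√22 ≈ 826.72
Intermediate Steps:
p(t) = -20 (p(t) = 5*(-4) = -20)
W(A) = √2*√A (W(A) = √(2*A) = √2*√A)
(60 - 114)*(W(11) + p(-3)) = (60 - 114)*(√2*√11 - 20) = -54*(√22 - 20) = -54*(-20 + √22) = 1080 - 54*√22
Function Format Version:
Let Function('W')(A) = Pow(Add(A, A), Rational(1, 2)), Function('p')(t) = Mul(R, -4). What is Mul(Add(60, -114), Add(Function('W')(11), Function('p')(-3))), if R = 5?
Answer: Add(1080, Mul(-54, Pow(22, Rational(1, 2)))) ≈ 826.72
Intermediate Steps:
Function('p')(t) = -20 (Function('p')(t) = Mul(5, -4) = -20)
Function('W')(A) = Mul(Pow(2, Rational(1, 2)), Pow(A, Rational(1, 2))) (Function('W')(A) = Pow(Mul(2, A), Rational(1, 2)) = Mul(Pow(2, Rational(1, 2)), Pow(A, Rational(1, 2))))
Mul(Add(60, -114), Add(Function('W')(11), Function('p')(-3))) = Mul(Add(60, -114), Add(Mul(Pow(2, Rational(1, 2)), Pow(11, Rational(1, 2))), -20)) = Mul(-54, Add(Pow(22, Rational(1, 2)), -20)) = Mul(-54, Add(-20, Pow(22, Rational(1, 2)))) = Add(1080, Mul(-54, Pow(22, Rational(1, 2))))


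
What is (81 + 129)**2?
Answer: 44100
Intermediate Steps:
(81 + 129)**2 = 210**2 = 44100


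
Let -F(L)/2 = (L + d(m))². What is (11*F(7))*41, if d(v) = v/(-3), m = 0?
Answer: -44198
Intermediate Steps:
d(v) = -v/3 (d(v) = v*(-⅓) = -v/3)
F(L) = -2*L² (F(L) = -2*(L - ⅓*0)² = -2*(L + 0)² = -2*L²)
(11*F(7))*41 = (11*(-2*7²))*41 = (11*(-2*49))*41 = (11*(-98))*41 = -1078*41 = -44198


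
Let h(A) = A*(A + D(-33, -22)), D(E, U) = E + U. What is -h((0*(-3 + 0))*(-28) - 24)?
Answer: -1896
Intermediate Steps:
h(A) = A*(-55 + A) (h(A) = A*(A + (-33 - 22)) = A*(A - 55) = A*(-55 + A))
-h((0*(-3 + 0))*(-28) - 24) = -((0*(-3 + 0))*(-28) - 24)*(-55 + ((0*(-3 + 0))*(-28) - 24)) = -((0*(-3))*(-28) - 24)*(-55 + ((0*(-3))*(-28) - 24)) = -(0*(-28) - 24)*(-55 + (0*(-28) - 24)) = -(0 - 24)*(-55 + (0 - 24)) = -(-24)*(-55 - 24) = -(-24)*(-79) = -1*1896 = -1896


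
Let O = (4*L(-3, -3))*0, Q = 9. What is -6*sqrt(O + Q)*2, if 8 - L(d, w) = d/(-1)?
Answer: -36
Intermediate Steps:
L(d, w) = 8 + d (L(d, w) = 8 - d/(-1) = 8 - d*(-1) = 8 - (-1)*d = 8 + d)
O = 0 (O = (4*(8 - 3))*0 = (4*5)*0 = 20*0 = 0)
-6*sqrt(O + Q)*2 = -6*sqrt(0 + 9)*2 = -6*sqrt(9)*2 = -6*3*2 = -18*2 = -36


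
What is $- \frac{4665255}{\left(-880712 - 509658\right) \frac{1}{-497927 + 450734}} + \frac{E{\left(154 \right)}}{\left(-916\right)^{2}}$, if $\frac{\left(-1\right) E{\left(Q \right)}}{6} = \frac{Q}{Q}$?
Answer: $- \frac{9236638027148163}{58329914536} \approx -1.5835 \cdot 10^{5}$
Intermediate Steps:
$E{\left(Q \right)} = -6$ ($E{\left(Q \right)} = - 6 \frac{Q}{Q} = \left(-6\right) 1 = -6$)
$- \frac{4665255}{\left(-880712 - 509658\right) \frac{1}{-497927 + 450734}} + \frac{E{\left(154 \right)}}{\left(-916\right)^{2}} = - \frac{4665255}{\left(-880712 - 509658\right) \frac{1}{-497927 + 450734}} - \frac{6}{\left(-916\right)^{2}} = - \frac{4665255}{\left(-1390370\right) \frac{1}{-47193}} - \frac{6}{839056} = - \frac{4665255}{\left(-1390370\right) \left(- \frac{1}{47193}\right)} - \frac{3}{419528} = - \frac{4665255}{\frac{1390370}{47193}} - \frac{3}{419528} = \left(-4665255\right) \frac{47193}{1390370} - \frac{3}{419528} = - \frac{44033475843}{278074} - \frac{3}{419528} = - \frac{9236638027148163}{58329914536}$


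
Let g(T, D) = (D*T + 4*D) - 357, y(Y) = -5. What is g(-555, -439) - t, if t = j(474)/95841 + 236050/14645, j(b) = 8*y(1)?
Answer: 67797925242298/280718289 ≈ 2.4152e+5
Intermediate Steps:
g(T, D) = -357 + 4*D + D*T (g(T, D) = (4*D + D*T) - 357 = -357 + 4*D + D*T)
j(b) = -40 (j(b) = 8*(-5) = -40)
t = 4524536450/280718289 (t = -40/95841 + 236050/14645 = -40*1/95841 + 236050*(1/14645) = -40/95841 + 47210/2929 = 4524536450/280718289 ≈ 16.118)
g(-555, -439) - t = (-357 + 4*(-439) - 439*(-555)) - 1*4524536450/280718289 = (-357 - 1756 + 243645) - 4524536450/280718289 = 241532 - 4524536450/280718289 = 67797925242298/280718289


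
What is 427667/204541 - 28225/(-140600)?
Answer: 2636125997/1150338584 ≈ 2.2916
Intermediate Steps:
427667/204541 - 28225/(-140600) = 427667*(1/204541) - 28225*(-1/140600) = 427667/204541 + 1129/5624 = 2636125997/1150338584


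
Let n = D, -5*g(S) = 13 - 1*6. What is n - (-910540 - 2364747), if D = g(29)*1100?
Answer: 3273747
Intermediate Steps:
g(S) = -7/5 (g(S) = -(13 - 1*6)/5 = -(13 - 6)/5 = -1/5*7 = -7/5)
D = -1540 (D = -7/5*1100 = -1540)
n = -1540
n - (-910540 - 2364747) = -1540 - (-910540 - 2364747) = -1540 - 1*(-3275287) = -1540 + 3275287 = 3273747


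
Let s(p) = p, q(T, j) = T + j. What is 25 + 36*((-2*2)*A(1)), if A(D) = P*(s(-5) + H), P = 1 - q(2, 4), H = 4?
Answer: -695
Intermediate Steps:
P = -5 (P = 1 - (2 + 4) = 1 - 1*6 = 1 - 6 = -5)
A(D) = 5 (A(D) = -5*(-5 + 4) = -5*(-1) = 5)
25 + 36*((-2*2)*A(1)) = 25 + 36*(-2*2*5) = 25 + 36*(-4*5) = 25 + 36*(-20) = 25 - 720 = -695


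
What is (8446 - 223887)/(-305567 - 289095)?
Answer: 11339/31298 ≈ 0.36229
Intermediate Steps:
(8446 - 223887)/(-305567 - 289095) = -215441/(-594662) = -215441*(-1/594662) = 11339/31298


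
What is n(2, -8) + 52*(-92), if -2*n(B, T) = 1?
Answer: -9569/2 ≈ -4784.5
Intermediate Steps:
n(B, T) = -½ (n(B, T) = -½*1 = -½)
n(2, -8) + 52*(-92) = -½ + 52*(-92) = -½ - 4784 = -9569/2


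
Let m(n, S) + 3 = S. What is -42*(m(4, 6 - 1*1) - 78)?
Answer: 3192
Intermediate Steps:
m(n, S) = -3 + S
-42*(m(4, 6 - 1*1) - 78) = -42*((-3 + (6 - 1*1)) - 78) = -42*((-3 + (6 - 1)) - 78) = -42*((-3 + 5) - 78) = -42*(2 - 78) = -42*(-76) = 3192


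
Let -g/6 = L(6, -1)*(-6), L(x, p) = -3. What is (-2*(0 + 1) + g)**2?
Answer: 12100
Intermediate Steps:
g = -108 (g = -(-18)*(-6) = -6*18 = -108)
(-2*(0 + 1) + g)**2 = (-2*(0 + 1) - 108)**2 = (-2*1 - 108)**2 = (-2 - 108)**2 = (-110)**2 = 12100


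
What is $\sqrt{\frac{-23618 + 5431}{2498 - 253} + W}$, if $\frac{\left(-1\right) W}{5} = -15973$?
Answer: $\frac{\sqrt{402480766810}}{2245} \approx 282.59$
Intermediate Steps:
$W = 79865$ ($W = \left(-5\right) \left(-15973\right) = 79865$)
$\sqrt{\frac{-23618 + 5431}{2498 - 253} + W} = \sqrt{\frac{-23618 + 5431}{2498 - 253} + 79865} = \sqrt{- \frac{18187}{2245} + 79865} = \sqrt{\frac{179278738}{2245}} = \frac{\sqrt{402480766810}}{2245}$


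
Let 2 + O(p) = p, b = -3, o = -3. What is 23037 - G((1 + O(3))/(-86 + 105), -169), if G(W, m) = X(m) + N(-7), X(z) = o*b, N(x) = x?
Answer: 23035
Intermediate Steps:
O(p) = -2 + p
X(z) = 9 (X(z) = -3*(-3) = 9)
G(W, m) = 2 (G(W, m) = 9 - 7 = 2)
23037 - G((1 + O(3))/(-86 + 105), -169) = 23037 - 1*2 = 23037 - 2 = 23035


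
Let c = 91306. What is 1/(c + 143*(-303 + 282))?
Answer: 1/88303 ≈ 1.1325e-5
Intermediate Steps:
1/(c + 143*(-303 + 282)) = 1/(91306 + 143*(-303 + 282)) = 1/(91306 + 143*(-21)) = 1/(91306 - 3003) = 1/88303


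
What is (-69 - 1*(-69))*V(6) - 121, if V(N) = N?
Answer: -121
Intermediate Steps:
(-69 - 1*(-69))*V(6) - 121 = (-69 - 1*(-69))*6 - 121 = (-69 + 69)*6 - 121 = 0*6 - 121 = 0 - 121 = -121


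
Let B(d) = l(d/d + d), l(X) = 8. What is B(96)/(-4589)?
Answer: -8/4589 ≈ -0.0017433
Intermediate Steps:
B(d) = 8
B(96)/(-4589) = 8/(-4589) = 8*(-1/4589) = -8/4589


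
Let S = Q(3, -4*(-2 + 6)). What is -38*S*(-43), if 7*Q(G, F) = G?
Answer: 4902/7 ≈ 700.29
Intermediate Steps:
Q(G, F) = G/7
S = 3/7 (S = (⅐)*3 = 3/7 ≈ 0.42857)
-38*S*(-43) = -38*3/7*(-43) = -114/7*(-43) = 4902/7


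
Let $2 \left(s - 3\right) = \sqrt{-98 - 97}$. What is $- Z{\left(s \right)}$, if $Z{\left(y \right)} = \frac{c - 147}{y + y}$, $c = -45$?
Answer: $\frac{384}{77} - \frac{64 i \sqrt{195}}{77} \approx 4.987 - 11.607 i$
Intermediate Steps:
$s = 3 + \frac{i \sqrt{195}}{2}$ ($s = 3 + \frac{\sqrt{-98 - 97}}{2} = 3 + \frac{\sqrt{-195}}{2} = 3 + \frac{i \sqrt{195}}{2} \approx 3.0 + 6.9821 i$)
$Z{\left(y \right)} = - \frac{96}{y}$ ($Z{\left(y \right)} = \frac{-45 - 147}{y + y} = - \frac{192}{2 y} = - 192 \frac{1}{2 y} = - \frac{96}{y}$)
$- Z{\left(s \right)} = - \frac{-96}{3 + \frac{i \sqrt{195}}{2}} = \frac{96}{3 + \frac{i \sqrt{195}}{2}}$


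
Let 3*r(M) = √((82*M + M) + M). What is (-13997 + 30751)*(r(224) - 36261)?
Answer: -607516794 + 938224*√6/3 ≈ -6.0675e+8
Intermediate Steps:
r(M) = 2*√21*√M/3 (r(M) = √((82*M + M) + M)/3 = √(83*M + M)/3 = √(84*M)/3 = (2*√21*√M)/3 = 2*√21*√M/3)
(-13997 + 30751)*(r(224) - 36261) = (-13997 + 30751)*(2*√21*√224/3 - 36261) = 16754*(2*√21*(4*√14)/3 - 36261) = 16754*(56*√6/3 - 36261) = 16754*(-36261 + 56*√6/3) = -607516794 + 938224*√6/3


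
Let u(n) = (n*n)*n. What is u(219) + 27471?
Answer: 10530930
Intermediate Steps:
u(n) = n**3 (u(n) = n**2*n = n**3)
u(219) + 27471 = 219**3 + 27471 = 10503459 + 27471 = 10530930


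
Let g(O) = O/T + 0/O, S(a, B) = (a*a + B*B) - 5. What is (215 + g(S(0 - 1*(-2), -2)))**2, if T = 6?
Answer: 185761/4 ≈ 46440.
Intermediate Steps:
S(a, B) = -5 + B**2 + a**2 (S(a, B) = (a**2 + B**2) - 5 = (B**2 + a**2) - 5 = -5 + B**2 + a**2)
g(O) = O/6 (g(O) = O/6 + 0/O = O*(1/6) + 0 = O/6 + 0 = O/6)
(215 + g(S(0 - 1*(-2), -2)))**2 = (215 + (-5 + (-2)**2 + (0 - 1*(-2))**2)/6)**2 = (215 + (-5 + 4 + (0 + 2)**2)/6)**2 = (215 + (-5 + 4 + 2**2)/6)**2 = (215 + (-5 + 4 + 4)/6)**2 = (215 + (1/6)*3)**2 = (215 + 1/2)**2 = (431/2)**2 = 185761/4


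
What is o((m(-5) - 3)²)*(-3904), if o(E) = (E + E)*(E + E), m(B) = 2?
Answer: -15616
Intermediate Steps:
o(E) = 4*E² (o(E) = (2*E)*(2*E) = 4*E²)
o((m(-5) - 3)²)*(-3904) = (4*((2 - 3)²)²)*(-3904) = (4*((-1)²)²)*(-3904) = (4*1²)*(-3904) = (4*1)*(-3904) = 4*(-3904) = -15616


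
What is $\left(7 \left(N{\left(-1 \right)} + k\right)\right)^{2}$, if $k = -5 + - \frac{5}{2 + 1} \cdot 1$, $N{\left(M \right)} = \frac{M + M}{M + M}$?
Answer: $\frac{14161}{9} \approx 1573.4$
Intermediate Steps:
$N{\left(M \right)} = 1$ ($N{\left(M \right)} = \frac{2 M}{2 M} = 2 M \frac{1}{2 M} = 1$)
$k = - \frac{20}{3}$ ($k = -5 + - \frac{5}{3} \cdot 1 = -5 + \left(-5\right) \frac{1}{3} \cdot 1 = -5 - \frac{5}{3} = - \frac{20}{3} \approx -6.6667$)
$\left(7 \left(N{\left(-1 \right)} + k\right)\right)^{2} = \left(7 \left(1 - \frac{20}{3}\right)\right)^{2} = \left(7 \left(- \frac{17}{3}\right)\right)^{2} = \left(- \frac{119}{3}\right)^{2} = \frac{14161}{9}$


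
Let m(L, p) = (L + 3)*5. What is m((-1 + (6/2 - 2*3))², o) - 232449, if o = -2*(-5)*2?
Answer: -232354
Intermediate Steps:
o = 20 (o = 10*2 = 20)
m(L, p) = 15 + 5*L (m(L, p) = (3 + L)*5 = 15 + 5*L)
m((-1 + (6/2 - 2*3))², o) - 232449 = (15 + 5*(-1 + (6/2 - 2*3))²) - 232449 = (15 + 5*(-1 + (6*(½) - 6))²) - 232449 = (15 + 5*(-1 + (3 - 6))²) - 232449 = (15 + 5*(-1 - 3)²) - 232449 = (15 + 5*(-4)²) - 232449 = (15 + 5*16) - 232449 = (15 + 80) - 232449 = 95 - 232449 = -232354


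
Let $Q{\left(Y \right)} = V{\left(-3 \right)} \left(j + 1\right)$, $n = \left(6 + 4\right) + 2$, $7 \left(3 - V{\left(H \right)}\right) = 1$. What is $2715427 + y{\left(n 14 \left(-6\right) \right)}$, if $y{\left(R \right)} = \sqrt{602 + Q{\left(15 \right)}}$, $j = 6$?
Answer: $2715427 + \sqrt{622} \approx 2.7155 \cdot 10^{6}$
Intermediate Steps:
$V{\left(H \right)} = \frac{20}{7}$ ($V{\left(H \right)} = 3 - \frac{1}{7} = \frac{20}{7}$)
$n = 12$ ($n = 10 + 2 = 12$)
$Q{\left(Y \right)} = 20$ ($Q{\left(Y \right)} = \frac{20 \left(6 + 1\right)}{7} = \frac{20}{7} \cdot 7 = 20$)
$y{\left(R \right)} = \sqrt{622}$ ($y{\left(R \right)} = \sqrt{602 + 20} = \sqrt{622}$)
$2715427 + y{\left(n 14 \left(-6\right) \right)} = 2715427 + \sqrt{622}$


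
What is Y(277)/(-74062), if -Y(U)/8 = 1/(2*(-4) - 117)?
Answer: -4/4628875 ≈ -8.6414e-7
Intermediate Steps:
Y(U) = 8/125 (Y(U) = -8/(2*(-4) - 117) = -8/(-8 - 117) = -8/(-125) = -8*(-1/125) = 8/125)
Y(277)/(-74062) = (8/125)/(-74062) = (8/125)*(-1/74062) = -4/4628875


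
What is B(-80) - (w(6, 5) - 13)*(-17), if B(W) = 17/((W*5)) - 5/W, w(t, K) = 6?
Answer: -5949/50 ≈ -118.98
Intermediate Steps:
B(W) = -8/(5*W) (B(W) = 17/((5*W)) - 5/W = 17*(1/(5*W)) - 5/W = 17/(5*W) - 5/W = -8/(5*W))
B(-80) - (w(6, 5) - 13)*(-17) = -8/5/(-80) - (6 - 13)*(-17) = -8/5*(-1/80) - (-7)*(-17) = 1/50 - 1*119 = 1/50 - 119 = -5949/50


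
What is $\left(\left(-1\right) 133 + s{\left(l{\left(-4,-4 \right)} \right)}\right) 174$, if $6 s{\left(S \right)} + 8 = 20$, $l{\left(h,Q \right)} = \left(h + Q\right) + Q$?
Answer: $-22794$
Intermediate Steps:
$l{\left(h,Q \right)} = h + 2 Q$ ($l{\left(h,Q \right)} = \left(Q + h\right) + Q = h + 2 Q$)
$s{\left(S \right)} = 2$ ($s{\left(S \right)} = - \frac{4}{3} + \frac{1}{6} \cdot 20 = - \frac{4}{3} + \frac{10}{3} = 2$)
$\left(\left(-1\right) 133 + s{\left(l{\left(-4,-4 \right)} \right)}\right) 174 = \left(\left(-1\right) 133 + 2\right) 174 = \left(-133 + 2\right) 174 = \left(-131\right) 174 = -22794$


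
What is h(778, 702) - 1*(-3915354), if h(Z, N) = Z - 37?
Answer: 3916095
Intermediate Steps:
h(Z, N) = -37 + Z
h(778, 702) - 1*(-3915354) = (-37 + 778) - 1*(-3915354) = 741 + 3915354 = 3916095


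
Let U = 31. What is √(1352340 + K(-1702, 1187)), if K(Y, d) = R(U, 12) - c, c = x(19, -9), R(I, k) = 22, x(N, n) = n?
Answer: √1352371 ≈ 1162.9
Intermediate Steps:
c = -9
K(Y, d) = 31 (K(Y, d) = 22 - 1*(-9) = 22 + 9 = 31)
√(1352340 + K(-1702, 1187)) = √(1352340 + 31) = √1352371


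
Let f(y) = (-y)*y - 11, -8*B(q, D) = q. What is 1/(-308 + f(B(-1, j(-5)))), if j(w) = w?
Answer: -64/20417 ≈ -0.0031346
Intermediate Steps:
B(q, D) = -q/8
f(y) = -11 - y² (f(y) = -y² - 11 = -11 - y²)
1/(-308 + f(B(-1, j(-5)))) = 1/(-308 + (-11 - (-⅛*(-1))²)) = 1/(-308 + (-11 - (⅛)²)) = 1/(-308 + (-11 - 1*1/64)) = 1/(-308 + (-11 - 1/64)) = 1/(-308 - 705/64) = 1/(-20417/64) = -64/20417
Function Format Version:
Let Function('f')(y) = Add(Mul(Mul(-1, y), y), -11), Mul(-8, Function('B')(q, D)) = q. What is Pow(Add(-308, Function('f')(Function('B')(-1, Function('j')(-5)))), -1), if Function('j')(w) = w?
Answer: Rational(-64, 20417) ≈ -0.0031346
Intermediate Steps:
Function('B')(q, D) = Mul(Rational(-1, 8), q)
Function('f')(y) = Add(-11, Mul(-1, Pow(y, 2))) (Function('f')(y) = Add(Mul(-1, Pow(y, 2)), -11) = Add(-11, Mul(-1, Pow(y, 2))))
Pow(Add(-308, Function('f')(Function('B')(-1, Function('j')(-5)))), -1) = Pow(Add(-308, Add(-11, Mul(-1, Pow(Mul(Rational(-1, 8), -1), 2)))), -1) = Pow(Add(-308, Add(-11, Mul(-1, Pow(Rational(1, 8), 2)))), -1) = Pow(Add(-308, Add(-11, Mul(-1, Rational(1, 64)))), -1) = Pow(Add(-308, Add(-11, Rational(-1, 64))), -1) = Pow(Add(-308, Rational(-705, 64)), -1) = Pow(Rational(-20417, 64), -1) = Rational(-64, 20417)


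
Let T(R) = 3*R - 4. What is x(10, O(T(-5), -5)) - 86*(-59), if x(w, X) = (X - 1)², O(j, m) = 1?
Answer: 5074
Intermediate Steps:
T(R) = -4 + 3*R
x(w, X) = (-1 + X)²
x(10, O(T(-5), -5)) - 86*(-59) = (-1 + 1)² - 86*(-59) = 0² + 5074 = 0 + 5074 = 5074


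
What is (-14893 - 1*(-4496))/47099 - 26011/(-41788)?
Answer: 790622253/1968173012 ≈ 0.40170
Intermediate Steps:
(-14893 - 1*(-4496))/47099 - 26011/(-41788) = (-14893 + 4496)*(1/47099) - 26011*(-1/41788) = -10397*1/47099 + 26011/41788 = -10397/47099 + 26011/41788 = 790622253/1968173012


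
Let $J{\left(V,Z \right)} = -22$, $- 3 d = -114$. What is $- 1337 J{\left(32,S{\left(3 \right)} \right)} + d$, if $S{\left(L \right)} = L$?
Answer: $29452$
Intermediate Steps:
$d = 38$ ($d = \left(- \frac{1}{3}\right) \left(-114\right) = 38$)
$- 1337 J{\left(32,S{\left(3 \right)} \right)} + d = \left(-1337\right) \left(-22\right) + 38 = 29414 + 38 = 29452$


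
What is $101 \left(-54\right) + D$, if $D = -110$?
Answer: $-5564$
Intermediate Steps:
$101 \left(-54\right) + D = 101 \left(-54\right) - 110 = -5454 - 110 = -5564$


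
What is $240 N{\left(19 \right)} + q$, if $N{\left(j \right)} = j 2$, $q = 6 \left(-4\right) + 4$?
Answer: $9100$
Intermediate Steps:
$q = -20$ ($q = -24 + 4 = -20$)
$N{\left(j \right)} = 2 j$
$240 N{\left(19 \right)} + q = 240 \cdot 2 \cdot 19 - 20 = 240 \cdot 38 - 20 = 9120 - 20 = 9100$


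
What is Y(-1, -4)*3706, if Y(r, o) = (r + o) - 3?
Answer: -29648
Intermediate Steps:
Y(r, o) = -3 + o + r (Y(r, o) = (o + r) - 3 = -3 + o + r)
Y(-1, -4)*3706 = (-3 - 4 - 1)*3706 = -8*3706 = -29648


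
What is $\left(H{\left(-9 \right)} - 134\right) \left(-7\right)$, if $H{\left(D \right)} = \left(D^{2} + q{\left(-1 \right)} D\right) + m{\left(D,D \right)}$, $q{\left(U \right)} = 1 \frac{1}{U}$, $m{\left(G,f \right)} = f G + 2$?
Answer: $-273$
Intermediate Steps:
$m{\left(G,f \right)} = 2 + G f$ ($m{\left(G,f \right)} = G f + 2 = 2 + G f$)
$q{\left(U \right)} = \frac{1}{U}$
$H{\left(D \right)} = 2 - D + 2 D^{2}$ ($H{\left(D \right)} = \left(D^{2} + \frac{D}{-1}\right) + \left(2 + D D\right) = \left(D^{2} - D\right) + \left(2 + D^{2}\right) = 2 - D + 2 D^{2}$)
$\left(H{\left(-9 \right)} - 134\right) \left(-7\right) = \left(\left(2 - -9 + 2 \left(-9\right)^{2}\right) - 134\right) \left(-7\right) = \left(\left(2 + 9 + 2 \cdot 81\right) - 134\right) \left(-7\right) = \left(\left(2 + 9 + 162\right) - 134\right) \left(-7\right) = \left(173 - 134\right) \left(-7\right) = 39 \left(-7\right) = -273$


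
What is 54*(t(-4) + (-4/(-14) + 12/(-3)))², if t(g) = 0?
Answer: 36504/49 ≈ 744.98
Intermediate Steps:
54*(t(-4) + (-4/(-14) + 12/(-3)))² = 54*(0 + (-4/(-14) + 12/(-3)))² = 54*(0 + (-4*(-1/14) + 12*(-⅓)))² = 54*(0 + (2/7 - 4))² = 54*(0 - 26/7)² = 54*(-26/7)² = 54*(676/49) = 36504/49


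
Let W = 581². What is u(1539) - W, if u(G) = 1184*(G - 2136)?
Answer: -1044409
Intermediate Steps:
W = 337561
u(G) = -2529024 + 1184*G (u(G) = 1184*(-2136 + G) = -2529024 + 1184*G)
u(1539) - W = (-2529024 + 1184*1539) - 1*337561 = (-2529024 + 1822176) - 337561 = -706848 - 337561 = -1044409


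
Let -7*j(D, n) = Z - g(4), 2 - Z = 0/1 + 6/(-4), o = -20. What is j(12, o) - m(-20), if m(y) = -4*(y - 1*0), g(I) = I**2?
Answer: -1095/14 ≈ -78.214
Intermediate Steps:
Z = 7/2 (Z = 2 - (0/1 + 6/(-4)) = 2 - (0*1 + 6*(-1/4)) = 2 - (0 - 3/2) = 2 - 1*(-3/2) = 2 + 3/2 = 7/2 ≈ 3.5000)
j(D, n) = 25/14 (j(D, n) = -(7/2 - 1*4**2)/7 = -(7/2 - 1*16)/7 = -(7/2 - 16)/7 = -1/7*(-25/2) = 25/14)
m(y) = -4*y (m(y) = -4*(y + 0) = -4*y)
j(12, o) - m(-20) = 25/14 - (-4)*(-20) = 25/14 - 1*80 = 25/14 - 80 = -1095/14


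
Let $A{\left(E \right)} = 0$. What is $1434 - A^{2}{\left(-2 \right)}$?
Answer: $1434$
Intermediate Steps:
$1434 - A^{2}{\left(-2 \right)} = 1434 - 0^{2} = 1434 - 0 = 1434 + 0 = 1434$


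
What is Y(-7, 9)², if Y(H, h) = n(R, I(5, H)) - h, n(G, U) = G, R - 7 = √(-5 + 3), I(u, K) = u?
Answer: (2 - I*√2)² ≈ 2.0 - 5.6569*I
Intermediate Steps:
R = 7 + I*√2 (R = 7 + √(-5 + 3) = 7 + √(-2) = 7 + I*√2 ≈ 7.0 + 1.4142*I)
Y(H, h) = 7 - h + I*√2 (Y(H, h) = (7 + I*√2) - h = 7 - h + I*√2)
Y(-7, 9)² = (7 - 1*9 + I*√2)² = (7 - 9 + I*√2)² = (-2 + I*√2)²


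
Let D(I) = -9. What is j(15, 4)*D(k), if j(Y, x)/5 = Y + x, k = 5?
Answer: -855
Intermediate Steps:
j(Y, x) = 5*Y + 5*x (j(Y, x) = 5*(Y + x) = 5*Y + 5*x)
j(15, 4)*D(k) = (5*15 + 5*4)*(-9) = (75 + 20)*(-9) = 95*(-9) = -855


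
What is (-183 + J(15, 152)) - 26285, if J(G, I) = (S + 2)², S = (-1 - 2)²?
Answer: -26347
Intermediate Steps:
S = 9 (S = (-3)² = 9)
J(G, I) = 121 (J(G, I) = (9 + 2)² = 11² = 121)
(-183 + J(15, 152)) - 26285 = (-183 + 121) - 26285 = -62 - 26285 = -26347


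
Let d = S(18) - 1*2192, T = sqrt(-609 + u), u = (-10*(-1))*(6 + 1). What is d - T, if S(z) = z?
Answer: -2174 - 7*I*sqrt(11) ≈ -2174.0 - 23.216*I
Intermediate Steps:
u = 70 (u = 10*7 = 70)
T = 7*I*sqrt(11) (T = sqrt(-609 + 70) = sqrt(-539) = 7*I*sqrt(11) ≈ 23.216*I)
d = -2174 (d = 18 - 1*2192 = 18 - 2192 = -2174)
d - T = -2174 - 7*I*sqrt(11)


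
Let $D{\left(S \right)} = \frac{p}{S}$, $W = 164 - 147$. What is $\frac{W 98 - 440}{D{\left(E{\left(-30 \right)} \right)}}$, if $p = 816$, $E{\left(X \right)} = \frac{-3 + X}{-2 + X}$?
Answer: $\frac{6743}{4352} \approx 1.5494$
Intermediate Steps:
$E{\left(X \right)} = \frac{-3 + X}{-2 + X}$
$W = 17$
$D{\left(S \right)} = \frac{816}{S}$
$\frac{W 98 - 440}{D{\left(E{\left(-30 \right)} \right)}} = \frac{17 \cdot 98 - 440}{816 \frac{1}{\frac{1}{-2 - 30} \left(-3 - 30\right)}} = \frac{1666 - 440}{816 \frac{1}{\frac{1}{-32} \left(-33\right)}} = \frac{1226}{816 \frac{1}{\left(- \frac{1}{32}\right) \left(-33\right)}} = \frac{1226}{816 \frac{1}{\frac{33}{32}}} = \frac{1226}{816 \cdot \frac{32}{33}} = \frac{1226}{\frac{8704}{11}} = 1226 \cdot \frac{11}{8704} = \frac{6743}{4352}$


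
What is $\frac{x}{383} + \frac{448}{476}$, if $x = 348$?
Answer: $\frac{12044}{6511} \approx 1.8498$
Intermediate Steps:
$\frac{x}{383} + \frac{448}{476} = \frac{348}{383} + \frac{448}{476} = 348 \cdot \frac{1}{383} + 448 \cdot \frac{1}{476} = \frac{348}{383} + \frac{16}{17} = \frac{12044}{6511}$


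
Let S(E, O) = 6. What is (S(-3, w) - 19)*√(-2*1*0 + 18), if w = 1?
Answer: -39*√2 ≈ -55.154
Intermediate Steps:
(S(-3, w) - 19)*√(-2*1*0 + 18) = (6 - 19)*√(-2*1*0 + 18) = -13*√(-2*0 + 18) = -13*√(0 + 18) = -39*√2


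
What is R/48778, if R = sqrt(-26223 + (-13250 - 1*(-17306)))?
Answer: 3*I*sqrt(2463)/48778 ≈ 0.0030523*I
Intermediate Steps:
R = 3*I*sqrt(2463) (R = sqrt(-26223 + (-13250 + 17306)) = sqrt(-26223 + 4056) = sqrt(-22167) = 3*I*sqrt(2463) ≈ 148.89*I)
R/48778 = (3*I*sqrt(2463))/48778 = (3*I*sqrt(2463))*(1/48778) = 3*I*sqrt(2463)/48778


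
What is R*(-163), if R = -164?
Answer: 26732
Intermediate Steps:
R*(-163) = -164*(-163) = 26732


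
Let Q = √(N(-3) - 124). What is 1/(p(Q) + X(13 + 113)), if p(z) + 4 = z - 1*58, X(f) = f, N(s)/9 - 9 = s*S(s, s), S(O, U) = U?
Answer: 32/2029 - √38/4058 ≈ 0.014252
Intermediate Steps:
N(s) = 81 + 9*s² (N(s) = 81 + 9*(s*s) = 81 + 9*s²)
Q = √38 (Q = √((81 + 9*(-3)²) - 124) = √((81 + 9*9) - 124) = √((81 + 81) - 124) = √(162 - 124) = √38 ≈ 6.1644)
p(z) = -62 + z (p(z) = -4 + (z - 1*58) = -4 + (z - 58) = -4 + (-58 + z) = -62 + z)
1/(p(Q) + X(13 + 113)) = 1/((-62 + √38) + (13 + 113)) = 1/((-62 + √38) + 126) = 1/(64 + √38)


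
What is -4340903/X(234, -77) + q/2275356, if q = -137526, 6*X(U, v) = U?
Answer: -1646184174997/14789814 ≈ -1.1131e+5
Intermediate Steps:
X(U, v) = U/6
-4340903/X(234, -77) + q/2275356 = -4340903/((⅙)*234) - 137526/2275356 = -4340903/39 - 137526*1/2275356 = -4340903*1/39 - 22921/379226 = -4340903/39 - 22921/379226 = -1646184174997/14789814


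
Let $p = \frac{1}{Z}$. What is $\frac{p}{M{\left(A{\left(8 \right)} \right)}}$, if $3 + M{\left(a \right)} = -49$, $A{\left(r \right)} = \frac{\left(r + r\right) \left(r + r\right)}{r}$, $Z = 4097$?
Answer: $- \frac{1}{213044} \approx -4.6939 \cdot 10^{-6}$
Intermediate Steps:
$A{\left(r \right)} = 4 r$ ($A{\left(r \right)} = \frac{2 r 2 r}{r} = \frac{4 r^{2}}{r} = 4 r$)
$M{\left(a \right)} = -52$ ($M{\left(a \right)} = -3 - 49 = -52$)
$p = \frac{1}{4097} \approx 0.00024408$
$\frac{p}{M{\left(A{\left(8 \right)} \right)}} = \frac{1}{4097 \left(-52\right)} = \frac{1}{4097} \left(- \frac{1}{52}\right) = - \frac{1}{213044}$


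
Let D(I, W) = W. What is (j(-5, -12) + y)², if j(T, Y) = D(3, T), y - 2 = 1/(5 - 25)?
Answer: 3721/400 ≈ 9.3025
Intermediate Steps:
y = 39/20 (y = 2 + 1/(5 - 25) = 2 + 1/(-20) = 2 - 1/20 = 39/20 ≈ 1.9500)
j(T, Y) = T
(j(-5, -12) + y)² = (-5 + 39/20)² = (-61/20)² = 3721/400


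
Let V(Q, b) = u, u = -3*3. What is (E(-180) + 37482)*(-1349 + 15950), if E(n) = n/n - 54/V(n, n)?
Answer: 547376889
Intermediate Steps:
u = -9
V(Q, b) = -9
E(n) = 7 (E(n) = n/n - 54/(-9) = 1 - 54*(-⅑) = 1 + 6 = 7)
(E(-180) + 37482)*(-1349 + 15950) = (7 + 37482)*(-1349 + 15950) = 37489*14601 = 547376889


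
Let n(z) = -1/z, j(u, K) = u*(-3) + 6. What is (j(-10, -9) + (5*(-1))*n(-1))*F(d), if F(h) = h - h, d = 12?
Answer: 0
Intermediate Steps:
j(u, K) = 6 - 3*u (j(u, K) = -3*u + 6 = 6 - 3*u)
F(h) = 0
(j(-10, -9) + (5*(-1))*n(-1))*F(d) = ((6 - 3*(-10)) + (5*(-1))*(-1/(-1)))*0 = ((6 + 30) - (-5)*(-1))*0 = (36 - 5*1)*0 = (36 - 5)*0 = 31*0 = 0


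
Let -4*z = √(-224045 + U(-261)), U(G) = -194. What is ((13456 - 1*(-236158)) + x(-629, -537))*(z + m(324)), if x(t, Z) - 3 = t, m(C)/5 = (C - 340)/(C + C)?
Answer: -829960/27 - 62247*I*√224239 ≈ -30739.0 - 2.9476e+7*I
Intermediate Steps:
m(C) = 5*(-340 + C)/(2*C) (m(C) = 5*((C - 340)/(C + C)) = 5*((-340 + C)/((2*C))) = 5*((-340 + C)*(1/(2*C))) = 5*((-340 + C)/(2*C)) = 5*(-340 + C)/(2*C))
x(t, Z) = 3 + t
z = -I*√224239/4 (z = -√(-224045 - 194)/4 = -I*√224239/4 ≈ -118.38*I)
((13456 - 1*(-236158)) + x(-629, -537))*(z + m(324)) = ((13456 - 1*(-236158)) + (3 - 629))*(-I*√224239/4 + (5/2 - 850/324)) = ((13456 + 236158) - 626)*(-I*√224239/4 + (5/2 - 850*1/324)) = (249614 - 626)*(-I*√224239/4 + (5/2 - 425/162)) = 248988*(-I*√224239/4 - 10/81) = 248988*(-10/81 - I*√224239/4) = -829960/27 - 62247*I*√224239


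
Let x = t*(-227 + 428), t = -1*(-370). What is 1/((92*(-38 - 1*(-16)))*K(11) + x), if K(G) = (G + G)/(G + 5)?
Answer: 1/71587 ≈ 1.3969e-5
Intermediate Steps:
K(G) = 2*G/(5 + G) (K(G) = (2*G)/(5 + G) = 2*G/(5 + G))
t = 370
x = 74370 (x = 370*(-227 + 428) = 370*201 = 74370)
1/((92*(-38 - 1*(-16)))*K(11) + x) = 1/((92*(-38 - 1*(-16)))*(2*11/(5 + 11)) + 74370) = 1/((92*(-38 + 16))*(2*11/16) + 74370) = 1/((92*(-22))*(2*11*(1/16)) + 74370) = 1/(-2024*11/8 + 74370) = 1/(-2783 + 74370) = 1/71587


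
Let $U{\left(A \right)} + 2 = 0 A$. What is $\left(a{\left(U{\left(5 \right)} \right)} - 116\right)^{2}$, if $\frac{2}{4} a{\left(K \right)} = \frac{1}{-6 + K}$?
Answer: $\frac{216225}{16} \approx 13514.0$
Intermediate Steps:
$U{\left(A \right)} = -2$ ($U{\left(A \right)} = -2 + 0 A = -2 + 0 = -2$)
$a{\left(K \right)} = \frac{2}{-6 + K}$
$\left(a{\left(U{\left(5 \right)} \right)} - 116\right)^{2} = \left(\frac{2}{-6 - 2} - 116\right)^{2} = \left(\frac{2}{-8} - 116\right)^{2} = \left(2 \left(- \frac{1}{8}\right) - 116\right)^{2} = \left(- \frac{1}{4} - 116\right)^{2} = \left(- \frac{465}{4}\right)^{2} = \frac{216225}{16}$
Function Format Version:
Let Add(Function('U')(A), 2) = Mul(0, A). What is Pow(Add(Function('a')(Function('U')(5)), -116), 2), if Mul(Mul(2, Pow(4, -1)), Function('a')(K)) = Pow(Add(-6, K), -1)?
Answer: Rational(216225, 16) ≈ 13514.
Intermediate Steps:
Function('U')(A) = -2 (Function('U')(A) = Add(-2, Mul(0, A)) = Add(-2, 0) = -2)
Function('a')(K) = Mul(2, Pow(Add(-6, K), -1))
Pow(Add(Function('a')(Function('U')(5)), -116), 2) = Pow(Add(Mul(2, Pow(Add(-6, -2), -1)), -116), 2) = Pow(Add(Mul(2, Pow(-8, -1)), -116), 2) = Pow(Add(Mul(2, Rational(-1, 8)), -116), 2) = Pow(Add(Rational(-1, 4), -116), 2) = Pow(Rational(-465, 4), 2) = Rational(216225, 16)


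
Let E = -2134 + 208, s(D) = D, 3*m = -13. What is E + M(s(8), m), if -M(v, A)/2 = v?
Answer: -1942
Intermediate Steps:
m = -13/3 (m = (1/3)*(-13) = -13/3 ≈ -4.3333)
M(v, A) = -2*v
E = -1926
E + M(s(8), m) = -1926 - 2*8 = -1926 - 16 = -1942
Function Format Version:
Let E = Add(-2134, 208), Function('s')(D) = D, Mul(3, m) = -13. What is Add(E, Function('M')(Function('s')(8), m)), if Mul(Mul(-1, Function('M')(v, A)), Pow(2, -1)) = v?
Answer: -1942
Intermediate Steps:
m = Rational(-13, 3) (m = Mul(Rational(1, 3), -13) = Rational(-13, 3) ≈ -4.3333)
Function('M')(v, A) = Mul(-2, v)
E = -1926
Add(E, Function('M')(Function('s')(8), m)) = Add(-1926, Mul(-2, 8)) = Add(-1926, -16) = -1942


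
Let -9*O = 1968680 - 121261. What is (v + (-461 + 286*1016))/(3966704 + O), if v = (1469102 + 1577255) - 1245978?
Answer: 2687778/4836131 ≈ 0.55577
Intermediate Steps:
O = -1847419/9 (O = -(1968680 - 121261)/9 = -⅑*1847419 = -1847419/9 ≈ -2.0527e+5)
v = 1800379 (v = 3046357 - 1245978 = 1800379)
(v + (-461 + 286*1016))/(3966704 + O) = (1800379 + (-461 + 286*1016))/(3966704 - 1847419/9) = (1800379 + (-461 + 290576))/(33852917/9) = (1800379 + 290115)*(9/33852917) = 2090494*(9/33852917) = 2687778/4836131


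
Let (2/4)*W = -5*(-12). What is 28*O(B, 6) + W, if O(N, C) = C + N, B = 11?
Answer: 596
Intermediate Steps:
W = 120 (W = 2*(-5*(-12)) = 2*60 = 120)
28*O(B, 6) + W = 28*(6 + 11) + 120 = 28*17 + 120 = 476 + 120 = 596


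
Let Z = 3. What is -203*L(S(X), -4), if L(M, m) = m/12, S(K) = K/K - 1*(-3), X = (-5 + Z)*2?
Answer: 203/3 ≈ 67.667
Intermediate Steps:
X = -4 (X = (-5 + 3)*2 = -2*2 = -4)
S(K) = 4 (S(K) = 1 + 3 = 4)
L(M, m) = m/12 (L(M, m) = m*(1/12) = m/12)
-203*L(S(X), -4) = -203*(-4)/12 = -203*(-⅓) = 203/3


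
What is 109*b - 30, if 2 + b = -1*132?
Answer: -14636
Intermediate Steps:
b = -134 (b = -2 - 1*132 = -2 - 132 = -134)
109*b - 30 = 109*(-134) - 30 = -14606 - 30 = -14636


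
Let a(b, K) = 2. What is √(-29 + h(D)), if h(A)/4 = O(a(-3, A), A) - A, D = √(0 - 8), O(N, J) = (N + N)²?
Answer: √(35 - 8*I*√2) ≈ 5.991 - 0.94423*I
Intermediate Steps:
O(N, J) = 4*N² (O(N, J) = (2*N)² = 4*N²)
D = 2*I*√2 (D = √(-8) = 2*I*√2 ≈ 2.8284*I)
h(A) = 64 - 4*A (h(A) = 4*(4*2² - A) = 4*(4*4 - A) = 4*(16 - A) = 64 - 4*A)
√(-29 + h(D)) = √(-29 + (64 - 8*I*√2)) = √(35 - 8*I*√2)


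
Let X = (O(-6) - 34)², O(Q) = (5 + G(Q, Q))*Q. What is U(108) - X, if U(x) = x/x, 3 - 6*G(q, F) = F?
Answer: -5328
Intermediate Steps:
G(q, F) = ½ - F/6
U(x) = 1
O(Q) = Q*(11/2 - Q/6) (O(Q) = (5 + (½ - Q/6))*Q = (11/2 - Q/6)*Q = Q*(11/2 - Q/6))
X = 5329 (X = ((⅙)*(-6)*(33 - 1*(-6)) - 34)² = ((⅙)*(-6)*(33 + 6) - 34)² = ((⅙)*(-6)*39 - 34)² = (-39 - 34)² = (-73)² = 5329)
U(108) - X = 1 - 1*5329 = 1 - 5329 = -5328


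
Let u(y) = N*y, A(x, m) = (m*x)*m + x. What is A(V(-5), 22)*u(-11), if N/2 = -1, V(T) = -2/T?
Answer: 4268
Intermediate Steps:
N = -2 (N = 2*(-1) = -2)
A(x, m) = x + x*m² (A(x, m) = x*m² + x = x + x*m²)
u(y) = -2*y
A(V(-5), 22)*u(-11) = ((-2/(-5))*(1 + 22²))*(-2*(-11)) = ((-2*(-⅕))*(1 + 484))*22 = ((⅖)*485)*22 = 194*22 = 4268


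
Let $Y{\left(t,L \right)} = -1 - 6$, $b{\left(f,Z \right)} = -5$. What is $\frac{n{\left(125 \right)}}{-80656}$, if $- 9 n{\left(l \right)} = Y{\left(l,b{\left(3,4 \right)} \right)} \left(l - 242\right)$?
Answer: $\frac{91}{80656} \approx 0.0011282$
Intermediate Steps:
$Y{\left(t,L \right)} = -7$
$n{\left(l \right)} = - \frac{1694}{9} + \frac{7 l}{9}$ ($n{\left(l \right)} = - \frac{\left(-7\right) \left(l - 242\right)}{9} = - \frac{\left(-7\right) \left(-242 + l\right)}{9} = - \frac{1694 - 7 l}{9} = - \frac{1694}{9} + \frac{7 l}{9}$)
$\frac{n{\left(125 \right)}}{-80656} = \frac{- \frac{1694}{9} + \frac{7}{9} \cdot 125}{-80656} = \left(- \frac{1694}{9} + \frac{875}{9}\right) \left(- \frac{1}{80656}\right) = \left(-91\right) \left(- \frac{1}{80656}\right) = \frac{91}{80656}$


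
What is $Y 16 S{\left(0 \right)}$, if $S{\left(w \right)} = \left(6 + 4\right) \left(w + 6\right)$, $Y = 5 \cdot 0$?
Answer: $0$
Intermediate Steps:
$Y = 0$
$S{\left(w \right)} = 60 + 10 w$ ($S{\left(w \right)} = 10 \left(6 + w\right) = 60 + 10 w$)
$Y 16 S{\left(0 \right)} = 0 \cdot 16 \left(60 + 10 \cdot 0\right) = 0 \left(60 + 0\right) = 0 \cdot 60 = 0$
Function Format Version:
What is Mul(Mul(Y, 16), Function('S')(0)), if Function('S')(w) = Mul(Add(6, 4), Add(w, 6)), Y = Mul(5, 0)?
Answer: 0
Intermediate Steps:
Y = 0
Function('S')(w) = Add(60, Mul(10, w)) (Function('S')(w) = Mul(10, Add(6, w)) = Add(60, Mul(10, w)))
Mul(Mul(Y, 16), Function('S')(0)) = Mul(Mul(0, 16), Add(60, Mul(10, 0))) = Mul(0, Add(60, 0)) = Mul(0, 60) = 0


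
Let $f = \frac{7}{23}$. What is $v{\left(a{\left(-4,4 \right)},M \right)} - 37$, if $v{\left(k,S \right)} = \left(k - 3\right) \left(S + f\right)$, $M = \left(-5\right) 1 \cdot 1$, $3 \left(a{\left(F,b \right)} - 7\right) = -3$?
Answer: $- \frac{1175}{23} \approx -51.087$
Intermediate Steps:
$a{\left(F,b \right)} = 6$ ($a{\left(F,b \right)} = 7 + \frac{1}{3} \left(-3\right) = 7 - 1 = 6$)
$f = \frac{7}{23}$ ($f = 7 \cdot \frac{1}{23} = \frac{7}{23} \approx 0.30435$)
$M = -5$ ($M = \left(-5\right) 1 = -5$)
$v{\left(k,S \right)} = \left(-3 + k\right) \left(\frac{7}{23} + S\right)$ ($v{\left(k,S \right)} = \left(k - 3\right) \left(S + \frac{7}{23}\right) = \left(-3 + k\right) \left(\frac{7}{23} + S\right)$)
$v{\left(a{\left(-4,4 \right)},M \right)} - 37 = \left(- \frac{21}{23} - -15 + \frac{7}{23} \cdot 6 - 30\right) - 37 = \left(- \frac{21}{23} + 15 + \frac{42}{23} - 30\right) - 37 = - \frac{324}{23} - 37 = - \frac{1175}{23}$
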